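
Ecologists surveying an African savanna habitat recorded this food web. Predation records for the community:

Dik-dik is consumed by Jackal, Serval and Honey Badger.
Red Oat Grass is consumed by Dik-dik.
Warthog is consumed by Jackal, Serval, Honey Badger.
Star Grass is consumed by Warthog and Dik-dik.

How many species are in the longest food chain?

One longest chain: Star Grass → Warthog → Jackal.
It has 3 species and 2 links.

3 species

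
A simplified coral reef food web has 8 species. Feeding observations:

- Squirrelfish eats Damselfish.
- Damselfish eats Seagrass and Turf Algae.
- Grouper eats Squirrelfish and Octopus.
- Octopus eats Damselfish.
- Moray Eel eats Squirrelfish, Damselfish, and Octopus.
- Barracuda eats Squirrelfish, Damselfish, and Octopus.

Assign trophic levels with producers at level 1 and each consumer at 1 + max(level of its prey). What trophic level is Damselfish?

Trophic level 2

Seagrass is a producer → level 1.
Damselfish eats Seagrass (level 1); other prey at levels: Turf Algae 1 → level 2.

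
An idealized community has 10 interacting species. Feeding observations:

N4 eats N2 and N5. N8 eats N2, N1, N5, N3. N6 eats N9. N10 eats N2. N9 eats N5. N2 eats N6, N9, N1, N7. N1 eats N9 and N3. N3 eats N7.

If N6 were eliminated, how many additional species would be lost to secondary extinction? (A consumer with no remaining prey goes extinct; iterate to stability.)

0

Remove N6.
Every predator of it retains at least one other prey: N2 still has N7, N9, N1.
No consumer loses all prey, so no secondary extinctions occur.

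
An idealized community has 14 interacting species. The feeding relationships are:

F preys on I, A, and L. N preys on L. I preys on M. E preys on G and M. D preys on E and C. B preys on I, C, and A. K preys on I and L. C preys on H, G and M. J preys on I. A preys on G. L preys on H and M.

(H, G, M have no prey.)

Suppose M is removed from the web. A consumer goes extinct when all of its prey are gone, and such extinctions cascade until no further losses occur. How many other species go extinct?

Remove M.
Round 1: I (all prey gone) → extinct.
Round 2: J (all prey gone) → extinct.
No further losses. Total secondary extinctions: 2.

2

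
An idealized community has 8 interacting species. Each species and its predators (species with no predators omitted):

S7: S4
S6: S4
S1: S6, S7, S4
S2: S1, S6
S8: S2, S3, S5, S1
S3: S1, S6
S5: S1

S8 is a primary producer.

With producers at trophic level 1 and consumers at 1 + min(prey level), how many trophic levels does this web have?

Producers (level 1): S8.
Following each consumer down to its lowest-level prey: S8 → S2 → S6 (levels 1 through 3).
All prey of S6 (S2 2, S3 2, S1 2) are at level 2 or above, so S6 is at level 1 + 2 = 3.
Every consumer has at least one prey at level 2 or below, so none exceeds level 3.

3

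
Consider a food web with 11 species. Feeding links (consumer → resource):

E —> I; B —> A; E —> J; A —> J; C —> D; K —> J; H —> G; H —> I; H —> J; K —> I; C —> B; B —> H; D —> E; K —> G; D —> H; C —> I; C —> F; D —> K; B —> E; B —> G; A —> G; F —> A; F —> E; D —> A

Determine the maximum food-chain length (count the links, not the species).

One longest chain: G → A → F → C.
It has 4 species and 3 links.

3 links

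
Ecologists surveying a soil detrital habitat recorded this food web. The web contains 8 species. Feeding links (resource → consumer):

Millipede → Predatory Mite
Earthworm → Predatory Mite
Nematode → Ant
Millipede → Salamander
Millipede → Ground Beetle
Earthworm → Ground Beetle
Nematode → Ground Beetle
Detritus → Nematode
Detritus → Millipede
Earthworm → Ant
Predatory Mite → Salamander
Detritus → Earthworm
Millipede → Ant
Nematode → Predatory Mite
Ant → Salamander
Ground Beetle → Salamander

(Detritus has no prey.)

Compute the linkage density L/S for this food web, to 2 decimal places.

L/S = 2.00

There are L = 16 links among S = 8 species.
L/S = 16/8 = 2.0000 ≈ 2.00.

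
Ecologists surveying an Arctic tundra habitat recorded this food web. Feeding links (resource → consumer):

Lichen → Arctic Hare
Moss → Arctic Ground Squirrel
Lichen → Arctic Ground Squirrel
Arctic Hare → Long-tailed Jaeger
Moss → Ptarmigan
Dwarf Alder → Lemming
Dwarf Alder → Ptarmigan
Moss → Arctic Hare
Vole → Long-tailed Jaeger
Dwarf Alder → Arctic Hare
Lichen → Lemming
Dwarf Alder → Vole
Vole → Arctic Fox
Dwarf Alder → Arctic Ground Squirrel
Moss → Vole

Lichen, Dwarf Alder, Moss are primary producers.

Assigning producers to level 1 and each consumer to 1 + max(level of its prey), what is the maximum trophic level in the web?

3

Producers (level 1): Lichen, Dwarf Alder, Moss.
Dwarf Alder → Vole → Arctic Fox gives Arctic Fox level 3.
No species has a prey at level 3, so no species reaches level 4.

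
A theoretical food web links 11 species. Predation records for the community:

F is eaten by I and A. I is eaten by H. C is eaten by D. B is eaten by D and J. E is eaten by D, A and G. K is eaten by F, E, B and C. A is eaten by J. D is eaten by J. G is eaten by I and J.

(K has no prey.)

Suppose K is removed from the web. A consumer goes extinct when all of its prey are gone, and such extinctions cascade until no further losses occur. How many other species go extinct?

Remove K.
Round 1: C (all prey gone), F (all prey gone), B (all prey gone), E (all prey gone) → extinct.
Round 2: D (all prey gone), A (all prey gone), G (all prey gone) → extinct.
Round 3: I (all prey gone), J (all prey gone) → extinct.
Round 4: H (all prey gone) → extinct.
No further losses. Total secondary extinctions: 10.

10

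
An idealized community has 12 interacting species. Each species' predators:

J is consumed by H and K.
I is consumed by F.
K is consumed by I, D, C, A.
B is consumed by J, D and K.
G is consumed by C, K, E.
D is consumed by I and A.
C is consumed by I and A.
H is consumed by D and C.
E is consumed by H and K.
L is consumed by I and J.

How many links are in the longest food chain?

One longest chain: L → J → K → D → I → F.
It has 6 species and 5 links.

5 links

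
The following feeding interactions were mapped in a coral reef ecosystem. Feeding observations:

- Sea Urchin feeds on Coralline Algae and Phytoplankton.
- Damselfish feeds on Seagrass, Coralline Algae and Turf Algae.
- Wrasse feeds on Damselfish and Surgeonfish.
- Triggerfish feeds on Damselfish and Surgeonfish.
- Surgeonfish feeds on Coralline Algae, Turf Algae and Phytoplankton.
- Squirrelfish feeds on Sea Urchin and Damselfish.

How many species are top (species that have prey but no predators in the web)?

Top species (has prey, but nothing eats it): Wrasse, Triggerfish, Squirrelfish.
Count: 3.

3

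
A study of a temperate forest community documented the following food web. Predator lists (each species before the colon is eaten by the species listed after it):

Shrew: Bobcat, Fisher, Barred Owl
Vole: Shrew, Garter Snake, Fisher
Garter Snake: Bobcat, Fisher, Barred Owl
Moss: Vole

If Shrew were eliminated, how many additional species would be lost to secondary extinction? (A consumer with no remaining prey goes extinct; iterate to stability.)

0

Remove Shrew.
Every predator of it retains at least one other prey: Bobcat still has Garter Snake; Fisher still has Vole, Garter Snake; Barred Owl still has Garter Snake.
No consumer loses all prey, so no secondary extinctions occur.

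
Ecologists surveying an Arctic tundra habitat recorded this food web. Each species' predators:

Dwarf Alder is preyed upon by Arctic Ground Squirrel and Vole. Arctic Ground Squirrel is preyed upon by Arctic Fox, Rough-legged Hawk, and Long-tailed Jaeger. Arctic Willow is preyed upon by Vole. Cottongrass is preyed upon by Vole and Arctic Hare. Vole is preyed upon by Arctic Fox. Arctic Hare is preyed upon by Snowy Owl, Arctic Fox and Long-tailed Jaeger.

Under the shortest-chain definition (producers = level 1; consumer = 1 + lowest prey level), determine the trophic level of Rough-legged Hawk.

Trophic level 3

Dwarf Alder is a producer → level 1.
Arctic Ground Squirrel eats Dwarf Alder → level 2.
Rough-legged Hawk eats Arctic Ground Squirrel → level 3.
No prey of Rough-legged Hawk is below level 2, so 3 is the minimum.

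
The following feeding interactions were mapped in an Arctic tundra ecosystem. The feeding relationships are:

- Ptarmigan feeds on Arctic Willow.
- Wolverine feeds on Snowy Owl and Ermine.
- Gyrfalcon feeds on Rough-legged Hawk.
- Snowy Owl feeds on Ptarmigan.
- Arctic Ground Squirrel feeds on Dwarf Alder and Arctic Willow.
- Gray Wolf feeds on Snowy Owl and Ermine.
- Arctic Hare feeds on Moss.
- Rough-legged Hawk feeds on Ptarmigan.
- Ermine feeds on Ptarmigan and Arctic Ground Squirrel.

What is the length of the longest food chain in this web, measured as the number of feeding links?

One longest chain: Arctic Willow → Ptarmigan → Snowy Owl → Wolverine.
It has 4 species and 3 links.

3 links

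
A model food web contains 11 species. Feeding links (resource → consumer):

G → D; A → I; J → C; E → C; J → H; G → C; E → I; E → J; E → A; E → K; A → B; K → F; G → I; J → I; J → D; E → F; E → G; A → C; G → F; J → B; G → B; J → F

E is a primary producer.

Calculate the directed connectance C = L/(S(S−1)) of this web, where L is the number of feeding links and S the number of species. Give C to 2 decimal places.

The web has S = 11 species and L = 22 feeding links.
C = L / (S(S−1)) = 22 / 110 = 0.2000 ≈ 0.20.

C = 0.20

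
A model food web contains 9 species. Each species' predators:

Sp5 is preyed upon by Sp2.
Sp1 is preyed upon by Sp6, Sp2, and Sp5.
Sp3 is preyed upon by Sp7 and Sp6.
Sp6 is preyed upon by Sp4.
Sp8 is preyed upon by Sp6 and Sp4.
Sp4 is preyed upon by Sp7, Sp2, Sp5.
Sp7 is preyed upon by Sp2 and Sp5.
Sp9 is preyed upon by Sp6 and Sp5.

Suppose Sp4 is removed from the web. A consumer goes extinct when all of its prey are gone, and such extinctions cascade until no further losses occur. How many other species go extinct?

0

Remove Sp4.
Every predator of it retains at least one other prey: Sp7 still has Sp3; Sp5 still has Sp9, Sp1, Sp7; Sp2 still has Sp1, Sp7, Sp5.
No consumer loses all prey, so no secondary extinctions occur.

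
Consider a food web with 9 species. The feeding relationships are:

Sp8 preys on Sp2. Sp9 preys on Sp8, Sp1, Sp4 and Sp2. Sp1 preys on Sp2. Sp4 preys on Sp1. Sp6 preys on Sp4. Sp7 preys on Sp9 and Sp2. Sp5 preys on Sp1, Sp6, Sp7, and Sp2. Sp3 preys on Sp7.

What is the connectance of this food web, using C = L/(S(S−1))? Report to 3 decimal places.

C = 0.208

The web has S = 9 species and L = 15 feeding links.
C = L / (S(S−1)) = 15 / 72 = 0.2083 ≈ 0.208.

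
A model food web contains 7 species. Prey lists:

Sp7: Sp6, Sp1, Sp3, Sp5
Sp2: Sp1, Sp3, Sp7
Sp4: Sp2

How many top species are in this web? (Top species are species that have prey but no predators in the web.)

1

Top species (has prey, but nothing eats it): Sp4.
Count: 1.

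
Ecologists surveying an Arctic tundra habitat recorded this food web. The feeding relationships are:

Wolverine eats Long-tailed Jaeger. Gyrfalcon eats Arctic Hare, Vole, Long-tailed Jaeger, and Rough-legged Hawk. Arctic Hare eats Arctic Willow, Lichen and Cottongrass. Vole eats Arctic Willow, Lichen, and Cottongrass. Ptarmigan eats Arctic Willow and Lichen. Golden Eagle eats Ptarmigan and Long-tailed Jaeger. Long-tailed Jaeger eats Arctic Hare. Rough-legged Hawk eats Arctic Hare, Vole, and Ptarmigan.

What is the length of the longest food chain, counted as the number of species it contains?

One longest chain: Cottongrass → Arctic Hare → Long-tailed Jaeger → Golden Eagle.
It has 4 species and 3 links.

4 species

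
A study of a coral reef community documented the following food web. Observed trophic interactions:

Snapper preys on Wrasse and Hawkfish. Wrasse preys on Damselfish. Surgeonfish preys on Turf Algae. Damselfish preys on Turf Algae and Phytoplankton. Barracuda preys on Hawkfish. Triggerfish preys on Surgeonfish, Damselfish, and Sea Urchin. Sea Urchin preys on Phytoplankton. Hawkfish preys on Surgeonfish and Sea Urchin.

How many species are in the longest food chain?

One longest chain: Phytoplankton → Sea Urchin → Hawkfish → Barracuda.
It has 4 species and 3 links.

4 species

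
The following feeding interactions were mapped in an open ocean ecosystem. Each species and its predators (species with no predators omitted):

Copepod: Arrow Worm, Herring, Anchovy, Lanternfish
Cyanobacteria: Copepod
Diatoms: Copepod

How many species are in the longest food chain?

One longest chain: Cyanobacteria → Copepod → Arrow Worm.
It has 3 species and 2 links.

3 species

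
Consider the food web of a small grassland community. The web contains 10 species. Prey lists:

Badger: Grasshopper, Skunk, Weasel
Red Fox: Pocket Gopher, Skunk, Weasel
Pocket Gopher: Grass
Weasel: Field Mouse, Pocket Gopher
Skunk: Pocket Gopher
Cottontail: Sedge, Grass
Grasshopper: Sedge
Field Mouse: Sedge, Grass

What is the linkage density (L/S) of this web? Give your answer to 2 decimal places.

L/S = 1.50

There are L = 15 links among S = 10 species.
L/S = 15/10 = 1.5000 ≈ 1.50.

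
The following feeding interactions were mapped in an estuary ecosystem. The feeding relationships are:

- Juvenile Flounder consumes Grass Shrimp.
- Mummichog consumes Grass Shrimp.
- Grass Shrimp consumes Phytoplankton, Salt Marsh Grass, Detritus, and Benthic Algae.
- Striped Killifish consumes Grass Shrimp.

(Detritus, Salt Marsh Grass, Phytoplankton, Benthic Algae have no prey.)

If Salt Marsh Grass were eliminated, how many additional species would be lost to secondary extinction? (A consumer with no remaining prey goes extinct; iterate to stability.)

Remove Salt Marsh Grass.
Every predator of it retains at least one other prey: Grass Shrimp still has Detritus, Phytoplankton, Benthic Algae.
No consumer loses all prey, so no secondary extinctions occur.

0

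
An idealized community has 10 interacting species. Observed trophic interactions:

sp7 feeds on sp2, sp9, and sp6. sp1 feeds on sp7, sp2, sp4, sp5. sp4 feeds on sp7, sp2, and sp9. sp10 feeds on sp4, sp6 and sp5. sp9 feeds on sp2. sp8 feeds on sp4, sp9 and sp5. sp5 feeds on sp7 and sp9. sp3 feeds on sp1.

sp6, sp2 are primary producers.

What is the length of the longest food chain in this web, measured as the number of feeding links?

5 links

One longest chain: sp2 → sp9 → sp7 → sp5 → sp1 → sp3.
It has 6 species and 5 links.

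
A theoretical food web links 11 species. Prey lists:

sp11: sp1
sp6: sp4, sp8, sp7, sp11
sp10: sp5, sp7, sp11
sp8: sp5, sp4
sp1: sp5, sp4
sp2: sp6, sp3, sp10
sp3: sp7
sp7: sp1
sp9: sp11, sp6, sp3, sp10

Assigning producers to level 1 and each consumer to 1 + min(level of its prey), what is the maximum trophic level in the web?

4

Producers (level 1): sp5, sp4.
Following each consumer down to its lowest-level prey: sp5 → sp1 → sp7 → sp3 (levels 1 through 4).
All prey of sp3 (sp7 3) are at level 3 or above, so sp3 is at level 1 + 3 = 4.
Every consumer has at least one prey at level 3 or below, so none exceeds level 4.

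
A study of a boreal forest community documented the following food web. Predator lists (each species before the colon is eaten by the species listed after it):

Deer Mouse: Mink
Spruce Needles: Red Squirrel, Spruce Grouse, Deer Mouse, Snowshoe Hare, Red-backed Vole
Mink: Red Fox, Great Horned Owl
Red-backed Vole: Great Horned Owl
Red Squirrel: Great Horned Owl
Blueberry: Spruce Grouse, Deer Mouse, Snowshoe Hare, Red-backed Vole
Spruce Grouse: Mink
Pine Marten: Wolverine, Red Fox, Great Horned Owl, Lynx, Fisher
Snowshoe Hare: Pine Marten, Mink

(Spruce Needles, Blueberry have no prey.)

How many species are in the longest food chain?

4 species

One longest chain: Spruce Needles → Snowshoe Hare → Pine Marten → Wolverine.
It has 4 species and 3 links.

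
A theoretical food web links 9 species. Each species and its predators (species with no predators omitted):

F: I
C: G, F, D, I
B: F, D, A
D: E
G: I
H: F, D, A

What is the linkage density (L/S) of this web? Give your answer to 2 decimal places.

There are L = 13 links among S = 9 species.
L/S = 13/9 = 1.4444 ≈ 1.44.

L/S = 1.44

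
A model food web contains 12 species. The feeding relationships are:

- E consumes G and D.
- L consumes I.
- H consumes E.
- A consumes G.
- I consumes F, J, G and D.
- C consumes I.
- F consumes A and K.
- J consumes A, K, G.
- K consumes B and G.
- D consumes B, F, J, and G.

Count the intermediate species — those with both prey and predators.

7

Intermediate species (has both prey and predators): A, K, F, J, D, I, E.
Count: 7.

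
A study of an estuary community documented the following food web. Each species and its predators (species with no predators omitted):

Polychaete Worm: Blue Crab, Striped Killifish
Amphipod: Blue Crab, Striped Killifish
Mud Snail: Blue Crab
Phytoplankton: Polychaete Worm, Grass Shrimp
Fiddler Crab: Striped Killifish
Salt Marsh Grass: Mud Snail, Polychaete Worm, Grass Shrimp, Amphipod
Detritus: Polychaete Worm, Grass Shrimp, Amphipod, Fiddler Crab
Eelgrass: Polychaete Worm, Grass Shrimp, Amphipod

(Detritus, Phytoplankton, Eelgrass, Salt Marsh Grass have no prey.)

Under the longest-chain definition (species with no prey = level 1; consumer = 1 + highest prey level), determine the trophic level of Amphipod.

Trophic level 2

Detritus has no prey (basal) → level 1.
Amphipod eats Detritus (level 1); other prey at levels: Eelgrass 1, Salt Marsh Grass 1 → level 2.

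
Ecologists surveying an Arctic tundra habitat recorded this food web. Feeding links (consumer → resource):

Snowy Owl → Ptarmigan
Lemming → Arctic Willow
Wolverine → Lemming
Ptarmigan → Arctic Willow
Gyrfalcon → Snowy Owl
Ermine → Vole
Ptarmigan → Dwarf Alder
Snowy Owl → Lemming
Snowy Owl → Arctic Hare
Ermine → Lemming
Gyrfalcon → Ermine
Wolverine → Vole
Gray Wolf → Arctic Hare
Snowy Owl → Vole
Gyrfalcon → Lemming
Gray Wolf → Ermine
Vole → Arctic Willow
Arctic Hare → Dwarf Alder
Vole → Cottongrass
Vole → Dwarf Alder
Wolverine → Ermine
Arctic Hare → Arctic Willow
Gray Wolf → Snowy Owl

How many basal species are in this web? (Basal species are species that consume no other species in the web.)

Basal species (no prey listed): Arctic Willow, Cottongrass, Dwarf Alder.
Count: 3.

3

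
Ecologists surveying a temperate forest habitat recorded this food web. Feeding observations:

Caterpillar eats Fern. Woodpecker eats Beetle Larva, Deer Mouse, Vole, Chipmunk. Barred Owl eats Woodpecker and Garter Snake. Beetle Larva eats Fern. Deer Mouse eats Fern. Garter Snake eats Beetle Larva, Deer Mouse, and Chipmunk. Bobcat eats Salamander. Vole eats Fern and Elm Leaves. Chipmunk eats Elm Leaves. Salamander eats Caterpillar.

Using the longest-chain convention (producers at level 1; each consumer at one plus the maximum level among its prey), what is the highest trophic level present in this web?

Producers (level 1): Fern, Elm Leaves.
Fern → Caterpillar → Salamander → Bobcat gives Bobcat level 4.
No species has a prey at level 4, so no species reaches level 5.

4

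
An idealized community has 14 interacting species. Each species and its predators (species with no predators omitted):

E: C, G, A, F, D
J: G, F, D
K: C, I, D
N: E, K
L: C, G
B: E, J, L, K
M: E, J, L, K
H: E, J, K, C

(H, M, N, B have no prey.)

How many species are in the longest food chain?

3 species

One longest chain: H → E → C.
It has 3 species and 2 links.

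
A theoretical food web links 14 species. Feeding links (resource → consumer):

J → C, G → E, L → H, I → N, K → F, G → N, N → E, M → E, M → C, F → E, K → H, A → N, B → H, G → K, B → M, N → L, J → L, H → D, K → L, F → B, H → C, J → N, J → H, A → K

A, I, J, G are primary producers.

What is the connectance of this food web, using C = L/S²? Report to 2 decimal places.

C = 0.12

The web has S = 14 species and L = 24 feeding links.
C = L / S² = 24 / 196 = 0.1224 ≈ 0.12.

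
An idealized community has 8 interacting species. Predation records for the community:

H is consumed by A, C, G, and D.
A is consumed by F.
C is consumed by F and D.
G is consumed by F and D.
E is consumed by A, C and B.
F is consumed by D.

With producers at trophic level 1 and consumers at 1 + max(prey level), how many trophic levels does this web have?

Producers (level 1): E, H.
H → G → F → D gives D level 4.
No species has a prey at level 4, so no species reaches level 5.

4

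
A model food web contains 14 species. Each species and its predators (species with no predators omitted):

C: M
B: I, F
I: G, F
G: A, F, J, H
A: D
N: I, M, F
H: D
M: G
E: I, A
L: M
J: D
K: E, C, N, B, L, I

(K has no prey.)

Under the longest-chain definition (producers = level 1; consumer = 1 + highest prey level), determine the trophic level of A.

Trophic level 5

K is a producer → level 1.
E eats K → level 2.
I eats E (level 2); other prey at levels: K 1, N 2, B 2 → level 3.
G eats I (level 3); other prey at levels: M 3 → level 4.
A eats G (level 4); other prey at levels: E 2 → level 5.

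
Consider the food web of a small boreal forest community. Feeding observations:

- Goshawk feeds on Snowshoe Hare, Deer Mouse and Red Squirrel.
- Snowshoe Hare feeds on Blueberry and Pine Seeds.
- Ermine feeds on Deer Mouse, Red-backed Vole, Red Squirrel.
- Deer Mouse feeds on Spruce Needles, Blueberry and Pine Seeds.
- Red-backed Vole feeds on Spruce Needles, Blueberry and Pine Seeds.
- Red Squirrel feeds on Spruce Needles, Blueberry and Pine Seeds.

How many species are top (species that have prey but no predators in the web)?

Top species (has prey, but nothing eats it): Goshawk, Ermine.
Count: 2.

2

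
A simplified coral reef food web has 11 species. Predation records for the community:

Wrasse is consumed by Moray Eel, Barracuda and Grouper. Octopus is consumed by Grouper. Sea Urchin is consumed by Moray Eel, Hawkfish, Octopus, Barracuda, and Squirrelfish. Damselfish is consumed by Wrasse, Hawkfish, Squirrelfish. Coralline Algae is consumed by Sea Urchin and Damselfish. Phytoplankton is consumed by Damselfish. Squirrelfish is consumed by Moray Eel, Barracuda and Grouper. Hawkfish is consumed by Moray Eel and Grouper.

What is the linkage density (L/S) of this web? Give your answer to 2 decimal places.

There are L = 20 links among S = 11 species.
L/S = 20/11 = 1.8182 ≈ 1.82.

L/S = 1.82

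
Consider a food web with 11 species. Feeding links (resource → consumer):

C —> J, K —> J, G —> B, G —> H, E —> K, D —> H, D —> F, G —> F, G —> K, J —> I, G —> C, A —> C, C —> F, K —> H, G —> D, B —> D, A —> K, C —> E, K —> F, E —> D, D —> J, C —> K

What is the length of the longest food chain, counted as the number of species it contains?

One longest chain: G → C → E → K → J → I.
It has 6 species and 5 links.

6 species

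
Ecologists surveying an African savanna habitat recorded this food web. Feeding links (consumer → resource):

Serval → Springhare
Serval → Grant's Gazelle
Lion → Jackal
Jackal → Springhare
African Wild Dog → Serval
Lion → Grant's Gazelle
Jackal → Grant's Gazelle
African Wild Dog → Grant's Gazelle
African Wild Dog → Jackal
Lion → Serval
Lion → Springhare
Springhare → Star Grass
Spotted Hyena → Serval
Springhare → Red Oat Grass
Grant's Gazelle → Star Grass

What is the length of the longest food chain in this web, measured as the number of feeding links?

One longest chain: Star Grass → Grant's Gazelle → Jackal → African Wild Dog.
It has 4 species and 3 links.

3 links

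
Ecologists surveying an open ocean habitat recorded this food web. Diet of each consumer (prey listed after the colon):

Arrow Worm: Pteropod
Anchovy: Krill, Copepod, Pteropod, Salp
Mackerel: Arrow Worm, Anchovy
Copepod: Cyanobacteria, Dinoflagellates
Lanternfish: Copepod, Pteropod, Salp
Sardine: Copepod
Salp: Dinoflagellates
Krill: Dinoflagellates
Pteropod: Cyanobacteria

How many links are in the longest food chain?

3 links

One longest chain: Dinoflagellates → Krill → Anchovy → Mackerel.
It has 4 species and 3 links.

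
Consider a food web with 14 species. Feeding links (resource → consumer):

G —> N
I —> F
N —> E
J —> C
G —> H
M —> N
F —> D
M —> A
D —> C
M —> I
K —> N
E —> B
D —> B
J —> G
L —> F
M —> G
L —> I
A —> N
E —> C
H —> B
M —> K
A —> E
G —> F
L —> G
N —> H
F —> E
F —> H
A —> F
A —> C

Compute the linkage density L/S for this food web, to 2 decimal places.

There are L = 29 links among S = 14 species.
L/S = 29/14 = 2.0714 ≈ 2.07.

L/S = 2.07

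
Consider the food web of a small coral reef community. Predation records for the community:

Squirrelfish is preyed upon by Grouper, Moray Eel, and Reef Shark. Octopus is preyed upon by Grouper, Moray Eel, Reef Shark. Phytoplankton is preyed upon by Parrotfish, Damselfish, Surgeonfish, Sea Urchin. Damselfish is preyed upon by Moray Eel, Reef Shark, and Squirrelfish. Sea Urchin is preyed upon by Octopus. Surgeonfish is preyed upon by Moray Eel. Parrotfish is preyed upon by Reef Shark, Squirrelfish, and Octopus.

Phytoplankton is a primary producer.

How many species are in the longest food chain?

4 species

One longest chain: Phytoplankton → Damselfish → Squirrelfish → Reef Shark.
It has 4 species and 3 links.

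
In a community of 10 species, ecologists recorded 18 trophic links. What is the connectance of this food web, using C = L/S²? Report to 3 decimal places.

The web has S = 10 species and L = 18 feeding links.
C = L / S² = 18 / 100 = 0.1800 ≈ 0.180.

C = 0.180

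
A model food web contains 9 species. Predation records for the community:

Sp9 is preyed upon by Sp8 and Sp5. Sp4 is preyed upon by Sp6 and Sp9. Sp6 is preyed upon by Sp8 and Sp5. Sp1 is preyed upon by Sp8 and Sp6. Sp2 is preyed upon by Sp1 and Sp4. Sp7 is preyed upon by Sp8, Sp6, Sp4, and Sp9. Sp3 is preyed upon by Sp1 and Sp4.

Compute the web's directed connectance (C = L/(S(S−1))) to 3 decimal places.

The web has S = 9 species and L = 16 feeding links.
C = L / (S(S−1)) = 16 / 72 = 0.2222 ≈ 0.222.

C = 0.222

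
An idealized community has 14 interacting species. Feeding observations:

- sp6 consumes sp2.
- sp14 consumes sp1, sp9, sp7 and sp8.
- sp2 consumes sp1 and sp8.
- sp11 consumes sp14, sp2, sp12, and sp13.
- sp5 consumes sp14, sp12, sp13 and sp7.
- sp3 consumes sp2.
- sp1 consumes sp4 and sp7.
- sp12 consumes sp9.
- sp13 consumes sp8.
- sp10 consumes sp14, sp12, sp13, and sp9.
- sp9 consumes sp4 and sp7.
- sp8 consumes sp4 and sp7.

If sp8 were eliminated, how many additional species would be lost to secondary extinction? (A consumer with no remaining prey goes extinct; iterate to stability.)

1

Remove sp8.
Round 1: sp13 (all prey gone) → extinct.
No further losses. Total secondary extinctions: 1.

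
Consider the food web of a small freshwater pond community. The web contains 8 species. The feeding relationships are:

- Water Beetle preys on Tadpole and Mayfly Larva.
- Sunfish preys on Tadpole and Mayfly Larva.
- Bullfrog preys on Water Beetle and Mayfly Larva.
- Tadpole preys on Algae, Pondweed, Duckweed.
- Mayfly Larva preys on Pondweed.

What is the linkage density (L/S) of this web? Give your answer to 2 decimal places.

There are L = 10 links among S = 8 species.
L/S = 10/8 = 1.2500 ≈ 1.25.

L/S = 1.25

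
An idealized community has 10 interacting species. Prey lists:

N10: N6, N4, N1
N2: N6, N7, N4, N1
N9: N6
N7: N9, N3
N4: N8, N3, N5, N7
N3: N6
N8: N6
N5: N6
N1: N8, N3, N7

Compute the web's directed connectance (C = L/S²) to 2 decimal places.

The web has S = 10 species and L = 20 feeding links.
C = L / S² = 20 / 100 = 0.2000 ≈ 0.20.

C = 0.20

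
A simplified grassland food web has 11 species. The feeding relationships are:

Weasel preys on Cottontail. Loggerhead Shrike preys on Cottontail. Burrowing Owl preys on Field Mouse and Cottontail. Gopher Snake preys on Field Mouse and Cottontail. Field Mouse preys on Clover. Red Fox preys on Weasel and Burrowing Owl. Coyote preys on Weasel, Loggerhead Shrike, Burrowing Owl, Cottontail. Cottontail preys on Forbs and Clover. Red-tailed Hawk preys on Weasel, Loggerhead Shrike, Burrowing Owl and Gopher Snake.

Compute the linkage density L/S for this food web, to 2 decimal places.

There are L = 19 links among S = 11 species.
L/S = 19/11 = 1.7273 ≈ 1.73.

L/S = 1.73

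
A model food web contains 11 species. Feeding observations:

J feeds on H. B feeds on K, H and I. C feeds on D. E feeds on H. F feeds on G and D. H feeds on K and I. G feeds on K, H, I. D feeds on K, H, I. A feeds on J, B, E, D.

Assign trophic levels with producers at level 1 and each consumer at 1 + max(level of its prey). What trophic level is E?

I is a producer → level 1.
H eats I (level 1); other prey at levels: K 1 → level 2.
E eats H → level 3.

Trophic level 3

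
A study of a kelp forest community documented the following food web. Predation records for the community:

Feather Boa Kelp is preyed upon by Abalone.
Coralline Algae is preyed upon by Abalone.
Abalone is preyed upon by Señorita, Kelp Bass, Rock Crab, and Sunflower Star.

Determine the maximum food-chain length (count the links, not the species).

One longest chain: Feather Boa Kelp → Abalone → Kelp Bass.
It has 3 species and 2 links.

2 links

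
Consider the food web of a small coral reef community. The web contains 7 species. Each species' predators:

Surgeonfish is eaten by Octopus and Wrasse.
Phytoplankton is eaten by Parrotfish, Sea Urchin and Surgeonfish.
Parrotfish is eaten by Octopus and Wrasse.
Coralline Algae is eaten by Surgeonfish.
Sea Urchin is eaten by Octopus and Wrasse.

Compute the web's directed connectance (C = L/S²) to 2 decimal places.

The web has S = 7 species and L = 10 feeding links.
C = L / S² = 10 / 49 = 0.2041 ≈ 0.20.

C = 0.20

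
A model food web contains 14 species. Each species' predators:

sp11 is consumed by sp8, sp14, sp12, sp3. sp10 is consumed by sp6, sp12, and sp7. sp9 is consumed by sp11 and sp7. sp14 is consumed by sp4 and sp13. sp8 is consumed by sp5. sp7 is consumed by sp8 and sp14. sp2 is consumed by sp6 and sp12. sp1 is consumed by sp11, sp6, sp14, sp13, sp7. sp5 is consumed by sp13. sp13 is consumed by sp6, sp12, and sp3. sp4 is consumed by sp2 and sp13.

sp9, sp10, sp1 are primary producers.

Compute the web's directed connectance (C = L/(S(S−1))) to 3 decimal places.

C = 0.148

The web has S = 14 species and L = 27 feeding links.
C = L / (S(S−1)) = 27 / 182 = 0.1484 ≈ 0.148.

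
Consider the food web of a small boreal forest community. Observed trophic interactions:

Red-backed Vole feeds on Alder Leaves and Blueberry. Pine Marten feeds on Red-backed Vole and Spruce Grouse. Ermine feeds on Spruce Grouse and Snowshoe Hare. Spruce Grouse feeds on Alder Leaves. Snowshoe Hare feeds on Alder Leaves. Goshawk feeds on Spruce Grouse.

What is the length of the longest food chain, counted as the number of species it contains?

3 species

One longest chain: Blueberry → Red-backed Vole → Pine Marten.
It has 3 species and 2 links.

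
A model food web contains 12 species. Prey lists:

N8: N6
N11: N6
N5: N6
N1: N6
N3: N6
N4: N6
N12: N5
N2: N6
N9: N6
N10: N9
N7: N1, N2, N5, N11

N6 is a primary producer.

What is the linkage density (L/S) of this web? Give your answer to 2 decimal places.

L/S = 1.17

There are L = 14 links among S = 12 species.
L/S = 14/12 = 1.1667 ≈ 1.17.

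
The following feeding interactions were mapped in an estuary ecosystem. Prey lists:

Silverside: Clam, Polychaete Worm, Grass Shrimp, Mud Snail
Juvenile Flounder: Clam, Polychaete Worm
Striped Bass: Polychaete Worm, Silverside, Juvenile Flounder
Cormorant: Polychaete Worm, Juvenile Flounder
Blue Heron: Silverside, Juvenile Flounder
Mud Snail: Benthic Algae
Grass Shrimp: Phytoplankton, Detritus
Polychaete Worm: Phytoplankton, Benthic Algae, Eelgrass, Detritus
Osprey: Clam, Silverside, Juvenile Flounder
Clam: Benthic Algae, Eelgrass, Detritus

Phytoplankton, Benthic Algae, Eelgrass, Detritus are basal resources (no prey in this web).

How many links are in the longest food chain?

One longest chain: Benthic Algae → Clam → Silverside → Blue Heron.
It has 4 species and 3 links.

3 links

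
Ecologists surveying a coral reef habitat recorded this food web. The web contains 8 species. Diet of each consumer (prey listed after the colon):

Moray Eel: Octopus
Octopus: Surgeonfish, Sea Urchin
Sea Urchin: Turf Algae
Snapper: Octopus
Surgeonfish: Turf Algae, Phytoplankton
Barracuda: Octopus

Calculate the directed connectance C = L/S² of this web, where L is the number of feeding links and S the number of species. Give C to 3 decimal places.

The web has S = 8 species and L = 8 feeding links.
C = L / S² = 8 / 64 = 0.1250 ≈ 0.125.

C = 0.125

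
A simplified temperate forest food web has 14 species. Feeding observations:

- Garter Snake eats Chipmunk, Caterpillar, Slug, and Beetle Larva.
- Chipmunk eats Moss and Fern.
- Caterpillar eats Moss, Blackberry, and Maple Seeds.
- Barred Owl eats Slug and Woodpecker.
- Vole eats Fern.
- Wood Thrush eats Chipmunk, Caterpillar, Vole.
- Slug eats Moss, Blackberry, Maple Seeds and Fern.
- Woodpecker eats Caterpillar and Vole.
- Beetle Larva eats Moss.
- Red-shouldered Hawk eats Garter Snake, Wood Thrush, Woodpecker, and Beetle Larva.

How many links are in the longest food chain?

3 links

One longest chain: Blackberry → Caterpillar → Woodpecker → Barred Owl.
It has 4 species and 3 links.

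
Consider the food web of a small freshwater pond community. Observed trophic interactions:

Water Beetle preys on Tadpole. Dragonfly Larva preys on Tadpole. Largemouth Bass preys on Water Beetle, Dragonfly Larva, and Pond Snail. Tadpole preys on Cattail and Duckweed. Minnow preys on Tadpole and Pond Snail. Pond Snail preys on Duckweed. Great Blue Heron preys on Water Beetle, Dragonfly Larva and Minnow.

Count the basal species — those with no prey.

2

Basal species (no prey listed): Cattail, Duckweed.
Count: 2.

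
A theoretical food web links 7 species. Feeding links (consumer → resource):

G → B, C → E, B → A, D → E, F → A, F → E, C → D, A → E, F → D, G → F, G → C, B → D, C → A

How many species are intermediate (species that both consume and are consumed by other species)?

Intermediate species (has both prey and predators): A, D, F, B, C.
Count: 5.

5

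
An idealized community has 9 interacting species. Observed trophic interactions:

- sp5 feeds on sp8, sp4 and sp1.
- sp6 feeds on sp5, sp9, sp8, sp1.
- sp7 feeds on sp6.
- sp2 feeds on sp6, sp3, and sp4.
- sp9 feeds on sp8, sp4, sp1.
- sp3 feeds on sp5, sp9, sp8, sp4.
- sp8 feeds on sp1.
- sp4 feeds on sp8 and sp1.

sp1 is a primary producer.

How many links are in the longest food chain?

One longest chain: sp1 → sp8 → sp4 → sp5 → sp6 → sp7.
It has 6 species and 5 links.

5 links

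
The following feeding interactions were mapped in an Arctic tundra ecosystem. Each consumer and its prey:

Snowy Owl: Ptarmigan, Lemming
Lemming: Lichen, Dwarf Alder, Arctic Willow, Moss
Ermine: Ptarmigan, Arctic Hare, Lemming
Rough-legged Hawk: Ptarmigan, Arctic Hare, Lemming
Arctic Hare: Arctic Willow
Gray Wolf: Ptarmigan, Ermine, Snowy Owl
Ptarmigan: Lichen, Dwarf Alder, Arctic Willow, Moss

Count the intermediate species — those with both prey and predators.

5

Intermediate species (has both prey and predators): Ptarmigan, Arctic Hare, Lemming, Ermine, Snowy Owl.
Count: 5.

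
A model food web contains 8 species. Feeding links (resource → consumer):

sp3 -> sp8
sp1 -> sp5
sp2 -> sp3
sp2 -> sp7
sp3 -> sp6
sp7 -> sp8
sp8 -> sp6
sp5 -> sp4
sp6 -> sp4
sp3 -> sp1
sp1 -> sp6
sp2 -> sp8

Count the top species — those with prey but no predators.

1

Top species (has prey, but nothing eats it): sp4.
Count: 1.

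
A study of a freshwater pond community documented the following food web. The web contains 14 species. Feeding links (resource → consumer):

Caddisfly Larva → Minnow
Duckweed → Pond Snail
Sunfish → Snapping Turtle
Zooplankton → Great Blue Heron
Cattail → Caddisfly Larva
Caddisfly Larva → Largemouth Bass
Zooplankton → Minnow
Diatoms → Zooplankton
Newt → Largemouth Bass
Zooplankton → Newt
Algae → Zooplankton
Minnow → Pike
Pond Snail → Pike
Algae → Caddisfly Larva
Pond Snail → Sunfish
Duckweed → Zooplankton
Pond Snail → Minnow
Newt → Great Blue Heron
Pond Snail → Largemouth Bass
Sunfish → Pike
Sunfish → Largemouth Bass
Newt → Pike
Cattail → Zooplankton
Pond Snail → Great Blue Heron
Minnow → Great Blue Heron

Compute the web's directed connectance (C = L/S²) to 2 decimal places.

The web has S = 14 species and L = 25 feeding links.
C = L / S² = 25 / 196 = 0.1276 ≈ 0.13.

C = 0.13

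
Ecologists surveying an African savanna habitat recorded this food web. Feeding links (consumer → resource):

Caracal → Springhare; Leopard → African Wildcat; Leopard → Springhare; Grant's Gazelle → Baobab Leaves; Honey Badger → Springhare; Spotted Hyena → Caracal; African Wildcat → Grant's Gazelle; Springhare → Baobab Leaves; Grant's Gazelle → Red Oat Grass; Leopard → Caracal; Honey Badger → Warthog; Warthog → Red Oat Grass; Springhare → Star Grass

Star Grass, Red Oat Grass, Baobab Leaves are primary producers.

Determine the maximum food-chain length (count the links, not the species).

3 links

One longest chain: Star Grass → Springhare → Caracal → Leopard.
It has 4 species and 3 links.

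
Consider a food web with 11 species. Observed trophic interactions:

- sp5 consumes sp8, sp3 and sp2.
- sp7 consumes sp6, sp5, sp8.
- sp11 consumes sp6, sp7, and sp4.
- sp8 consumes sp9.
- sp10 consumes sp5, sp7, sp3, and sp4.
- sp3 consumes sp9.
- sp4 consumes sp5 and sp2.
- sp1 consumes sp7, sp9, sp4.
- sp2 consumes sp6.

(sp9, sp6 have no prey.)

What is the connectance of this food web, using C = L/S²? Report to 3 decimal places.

C = 0.174

The web has S = 11 species and L = 21 feeding links.
C = L / S² = 21 / 121 = 0.1736 ≈ 0.174.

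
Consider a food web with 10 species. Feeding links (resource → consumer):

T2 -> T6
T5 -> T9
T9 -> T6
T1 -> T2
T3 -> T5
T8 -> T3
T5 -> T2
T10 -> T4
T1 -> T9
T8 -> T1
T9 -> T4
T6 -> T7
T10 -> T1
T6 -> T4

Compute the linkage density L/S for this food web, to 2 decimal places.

There are L = 14 links among S = 10 species.
L/S = 14/10 = 1.4000 ≈ 1.40.

L/S = 1.40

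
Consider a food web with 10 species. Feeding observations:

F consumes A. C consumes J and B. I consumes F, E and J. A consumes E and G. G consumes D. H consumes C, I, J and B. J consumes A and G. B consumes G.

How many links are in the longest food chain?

One longest chain: D → G → A → J → C → H.
It has 6 species and 5 links.

5 links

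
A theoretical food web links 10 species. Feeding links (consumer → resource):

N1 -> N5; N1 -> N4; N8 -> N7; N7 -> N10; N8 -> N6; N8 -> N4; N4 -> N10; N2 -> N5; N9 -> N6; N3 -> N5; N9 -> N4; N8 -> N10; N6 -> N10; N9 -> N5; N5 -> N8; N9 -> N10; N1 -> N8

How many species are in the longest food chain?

5 species

One longest chain: N10 → N4 → N8 → N5 → N1.
It has 5 species and 4 links.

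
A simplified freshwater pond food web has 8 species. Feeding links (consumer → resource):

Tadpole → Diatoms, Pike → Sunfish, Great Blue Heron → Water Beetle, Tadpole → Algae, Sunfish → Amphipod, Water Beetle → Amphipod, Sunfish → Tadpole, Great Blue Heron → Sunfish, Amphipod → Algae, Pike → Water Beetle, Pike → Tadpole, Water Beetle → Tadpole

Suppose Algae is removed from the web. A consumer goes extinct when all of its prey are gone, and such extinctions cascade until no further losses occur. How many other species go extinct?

Remove Algae.
Round 1: Amphipod (all prey gone) → extinct.
No further losses. Total secondary extinctions: 1.

1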